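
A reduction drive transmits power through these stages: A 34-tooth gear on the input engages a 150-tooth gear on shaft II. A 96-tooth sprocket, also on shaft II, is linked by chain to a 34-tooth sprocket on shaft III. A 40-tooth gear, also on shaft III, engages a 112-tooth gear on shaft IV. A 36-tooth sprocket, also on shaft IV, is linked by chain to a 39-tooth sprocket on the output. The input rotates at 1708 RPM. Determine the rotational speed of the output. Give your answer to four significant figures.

360.4 RPM

the input → shaft II (gear mesh, 150/34): 1708 ÷ 4.4118 = 387.15 RPM
shaft II → shaft III (chain, 34/96): 387.15 ÷ 0.35417 = 1093.1 RPM
shaft III → shaft IV (gear mesh, 112/40): 1093.1 ÷ 2.8 = 390.4 RPM
shaft IV → the output (chain, 39/36): 390.4 ÷ 1.0833 = 360.37 RPM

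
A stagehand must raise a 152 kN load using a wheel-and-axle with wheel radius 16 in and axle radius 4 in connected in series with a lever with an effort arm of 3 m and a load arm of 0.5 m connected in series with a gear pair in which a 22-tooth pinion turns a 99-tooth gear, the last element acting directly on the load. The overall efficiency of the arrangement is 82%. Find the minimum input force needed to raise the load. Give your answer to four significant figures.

1.716 kN

Wheel-and-axle MA = R/r = 16/4 = 4.
Lever MA = effort arm / load arm = 3/0.5 = 6.
Gear pair MA = 99/22 = 4.5.
Combined ideal MA = 4 × 6 × 4.5 = 108.
Actual MA = 108 × 0.82 = 88.56.
Effort = load / actual MA = 152 / 88.56 = 1.7164 kN.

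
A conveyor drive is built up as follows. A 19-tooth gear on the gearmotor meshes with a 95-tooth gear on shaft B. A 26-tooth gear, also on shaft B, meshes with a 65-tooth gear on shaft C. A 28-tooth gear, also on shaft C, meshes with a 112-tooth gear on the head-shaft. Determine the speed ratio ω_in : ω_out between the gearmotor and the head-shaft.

Each stage contributes driven/driver: gear mesh 95/19 = 5, gear mesh 65/26 = 2.5, gear mesh 112/28 = 4.
Overall: 5 × 2.5 × 4 = 50.

50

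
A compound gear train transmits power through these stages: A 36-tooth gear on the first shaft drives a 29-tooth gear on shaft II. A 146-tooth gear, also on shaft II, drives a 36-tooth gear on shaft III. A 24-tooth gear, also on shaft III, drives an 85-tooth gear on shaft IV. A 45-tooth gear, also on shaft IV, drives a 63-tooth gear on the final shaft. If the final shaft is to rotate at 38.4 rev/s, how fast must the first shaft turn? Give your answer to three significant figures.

Overall ratio R = 0.80556 × 0.24658 × 3.5417 × 1.4 = 0.98487.
Required input speed = output speed × R = 38.4 × 0.98487 = 37.819 rev/s.

37.8 rev/s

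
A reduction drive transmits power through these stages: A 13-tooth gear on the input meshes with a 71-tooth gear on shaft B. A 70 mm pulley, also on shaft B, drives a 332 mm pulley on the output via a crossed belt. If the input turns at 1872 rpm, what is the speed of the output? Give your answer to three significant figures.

72.3 rpm

Gear mesh: ratio = 71/13 = 5.4615, so shaft B turns at 1872 / 5.4615 = 342.76 rpm.
Belt: ratio = 332/70 = 4.7429, so the output turns at 342.76 / 4.7429 = 72.269 rpm.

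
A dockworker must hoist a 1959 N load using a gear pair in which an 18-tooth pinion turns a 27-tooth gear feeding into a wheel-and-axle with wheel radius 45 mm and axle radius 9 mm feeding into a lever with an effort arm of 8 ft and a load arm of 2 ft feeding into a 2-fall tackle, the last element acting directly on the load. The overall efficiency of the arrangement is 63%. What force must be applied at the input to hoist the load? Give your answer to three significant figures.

Gear pair MA = 27/18 = 1.5.
Wheel-and-axle MA = R/r = 45/9 = 5.
Lever MA = effort arm / load arm = 8/2 = 4.
Block-and-tackle MA = number of supporting rope parts = 2.
Combined ideal MA = 1.5 × 5 × 4 × 2 = 60.
Actual MA = 60 × 0.63 = 37.8.
Effort = load / actual MA = 1959 / 37.8 = 51.825 N.

51.8 N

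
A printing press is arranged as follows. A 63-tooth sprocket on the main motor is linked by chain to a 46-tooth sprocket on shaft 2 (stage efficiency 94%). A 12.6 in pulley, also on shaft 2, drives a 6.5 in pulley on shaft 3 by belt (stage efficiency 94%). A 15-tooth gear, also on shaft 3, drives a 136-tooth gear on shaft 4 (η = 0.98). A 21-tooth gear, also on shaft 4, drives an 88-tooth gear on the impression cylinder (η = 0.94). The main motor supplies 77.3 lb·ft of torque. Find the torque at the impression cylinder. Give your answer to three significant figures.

900 lb·ft

Chain: ratio = 46/63 = 0.73016; torque at shaft 2 = 77.3 × 0.73016 × 0.94 = 53.055 lb·ft.
Belt: ratio = 6.5/12.6 = 0.51587; torque at shaft 3 = 53.055 × 0.51587 × 0.94 = 25.727 lb·ft.
Gear mesh: ratio = 136/15 = 9.0667; torque at shaft 4 = 25.727 × 9.0667 × 0.98 = 228.6 lb·ft.
Gear mesh: ratio = 88/21 = 4.1905; torque at the impression cylinder = 228.6 × 4.1905 × 0.94 = 900.45 lb·ft.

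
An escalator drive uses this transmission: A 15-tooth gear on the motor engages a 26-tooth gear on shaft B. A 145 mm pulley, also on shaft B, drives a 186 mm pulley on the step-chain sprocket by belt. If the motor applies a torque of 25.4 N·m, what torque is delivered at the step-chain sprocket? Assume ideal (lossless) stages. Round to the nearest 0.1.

56.5 N·m

gear mesh 26/15 = 1.7333 → τ = 25.4·1.7333 = 44.027 N·m
belt 186/145 = 1.2828 → τ = 44.027·1.2828 = 56.476 N·m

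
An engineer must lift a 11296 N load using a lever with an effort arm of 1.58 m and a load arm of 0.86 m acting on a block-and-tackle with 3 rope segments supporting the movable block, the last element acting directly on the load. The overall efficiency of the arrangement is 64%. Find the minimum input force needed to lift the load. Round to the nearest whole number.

3202 N

Lever MA = effort arm / load arm = 1.58/0.86 = 1.8372.
Block-and-tackle MA = number of supporting rope parts = 3.
Combined ideal MA = 1.8372 × 3 = 5.5116.
Actual MA = 5.5116 × 0.64 = 3.5274.
Effort = load / actual MA = 11296 / 3.5274 = 3202.3 N.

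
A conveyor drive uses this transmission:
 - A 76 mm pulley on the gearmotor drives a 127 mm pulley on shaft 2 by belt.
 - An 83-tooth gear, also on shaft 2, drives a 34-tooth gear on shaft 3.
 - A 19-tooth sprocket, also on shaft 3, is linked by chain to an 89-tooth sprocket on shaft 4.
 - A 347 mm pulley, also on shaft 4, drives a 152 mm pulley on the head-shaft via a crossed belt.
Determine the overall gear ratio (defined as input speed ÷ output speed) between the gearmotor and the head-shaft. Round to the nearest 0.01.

Each stage contributes driven/driver: belt 127/76 = 1.6711, gear mesh 34/83 = 0.40964, chain 89/19 = 4.6842, belt 152/347 = 0.43804.
Overall: 1.6711 × 0.40964 × 4.6842 × 0.43804 = 1.4046.

1.40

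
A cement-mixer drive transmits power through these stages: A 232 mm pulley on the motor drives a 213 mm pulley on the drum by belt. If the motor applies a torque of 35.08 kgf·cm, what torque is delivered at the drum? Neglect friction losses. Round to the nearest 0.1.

After the belt (213/232): 35.08 × 0.9181 = 32.207 kgf·cm

32.2 kgf·cm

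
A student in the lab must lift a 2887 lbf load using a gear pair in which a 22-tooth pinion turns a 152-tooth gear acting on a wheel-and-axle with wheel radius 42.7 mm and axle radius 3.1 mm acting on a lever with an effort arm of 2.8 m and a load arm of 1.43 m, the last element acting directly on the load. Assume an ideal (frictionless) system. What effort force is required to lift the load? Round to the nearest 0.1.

Gear pair MA = 152/22 = 6.9091.
Wheel-and-axle MA = R/r = 42.7/3.1 = 13.774.
Lever MA = effort arm / load arm = 2.8/1.43 = 1.958.
Combined ideal MA = 6.9091 × 13.774 × 1.958 = 186.34.
Effort = load / MA = 2887 / 186.34 = 15.493 lbf.

15.5 lbf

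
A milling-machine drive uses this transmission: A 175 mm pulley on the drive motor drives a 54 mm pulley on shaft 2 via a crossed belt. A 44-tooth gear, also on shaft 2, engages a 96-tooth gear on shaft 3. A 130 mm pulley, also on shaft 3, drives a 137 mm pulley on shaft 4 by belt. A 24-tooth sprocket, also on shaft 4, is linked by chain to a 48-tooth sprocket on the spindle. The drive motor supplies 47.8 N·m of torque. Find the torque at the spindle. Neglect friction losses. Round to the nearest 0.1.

belt 54/175 = 0.30857 → τ = 47.8·0.30857 = 14.75 N·m
gear mesh 96/44 = 2.1818 → τ = 14.75·2.1818 = 32.181 N·m
belt 137/130 = 1.0538 → τ = 32.181·1.0538 = 33.914 N·m
chain 48/24 = 2 → τ = 33.914·2 = 67.828 N·m

67.8 N·m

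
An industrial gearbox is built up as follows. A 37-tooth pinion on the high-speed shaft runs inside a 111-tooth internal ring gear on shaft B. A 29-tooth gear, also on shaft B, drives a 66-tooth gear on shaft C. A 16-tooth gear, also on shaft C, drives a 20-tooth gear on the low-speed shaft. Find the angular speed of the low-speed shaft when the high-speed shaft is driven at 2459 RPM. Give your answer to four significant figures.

288.1 RPM

internal gear 111/37 = 3 → 2459/3 = 819.67 RPM
gear mesh 66/29 = 2.2759 → 819.67/2.2759 = 360.16 RPM
gear mesh 20/16 = 1.25 → 360.16/1.25 = 288.13 RPM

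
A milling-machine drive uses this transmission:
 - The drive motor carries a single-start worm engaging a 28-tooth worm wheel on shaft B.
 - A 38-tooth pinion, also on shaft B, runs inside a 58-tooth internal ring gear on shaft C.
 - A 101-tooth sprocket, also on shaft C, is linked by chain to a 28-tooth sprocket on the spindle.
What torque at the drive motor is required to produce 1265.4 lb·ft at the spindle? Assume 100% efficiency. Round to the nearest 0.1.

Overall ratio R = 28 × 1.5263 × 0.27723 = 11.848.
Input torque = output torque / R = 1265.4 / 11.848 = 106.8 lb·ft.

106.8 lb·ft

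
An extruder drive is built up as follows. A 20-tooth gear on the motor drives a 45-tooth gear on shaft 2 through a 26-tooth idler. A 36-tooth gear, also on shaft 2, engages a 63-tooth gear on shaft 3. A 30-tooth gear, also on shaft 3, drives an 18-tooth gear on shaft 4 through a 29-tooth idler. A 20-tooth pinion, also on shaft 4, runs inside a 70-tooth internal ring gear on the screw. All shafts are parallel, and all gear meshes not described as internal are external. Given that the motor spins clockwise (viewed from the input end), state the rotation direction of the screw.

anticlockwise

the motor → shaft 2: driver → idler → driven is 2 external meshes, 2 reversals → CW.
shaft 2 → shaft 3: external mesh, 1 reversal → CCW.
shaft 3 → shaft 4: driver → idler → driven is 2 external meshes, 2 reversals → CCW.
shaft 4 → the screw: internal mesh, same direction → CCW.
5 reversals in total — an odd number — so the screw turns opposite to the motor.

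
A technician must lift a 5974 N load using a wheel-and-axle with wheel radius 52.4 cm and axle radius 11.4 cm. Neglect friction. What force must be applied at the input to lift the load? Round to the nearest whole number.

Wheel-and-axle MA = R/r = 52.4/11.4 = 4.5965.
Effort = load / MA = 5974 / 4.5965 = 1299.7 N.

1300 N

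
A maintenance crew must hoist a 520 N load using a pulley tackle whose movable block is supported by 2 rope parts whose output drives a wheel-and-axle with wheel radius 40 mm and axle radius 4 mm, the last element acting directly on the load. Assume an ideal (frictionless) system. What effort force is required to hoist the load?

Block-and-tackle MA = number of supporting rope parts = 2.
Wheel-and-axle MA = R/r = 40/4 = 10.
Combined ideal MA = 2 × 10 = 20.
Effort = load / MA = 520 / 20 = 26 N.

26 N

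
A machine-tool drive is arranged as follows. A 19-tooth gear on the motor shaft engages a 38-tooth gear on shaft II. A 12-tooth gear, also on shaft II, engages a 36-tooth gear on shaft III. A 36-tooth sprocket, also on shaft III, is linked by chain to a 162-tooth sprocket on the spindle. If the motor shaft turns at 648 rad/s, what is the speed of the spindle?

the motor shaft → shaft II (gear mesh, 38/19): 648 ÷ 2 = 324 rad/s
shaft II → shaft III (gear mesh, 36/12): 324 ÷ 3 = 108 rad/s
shaft III → the spindle (chain, 162/36): 108 ÷ 4.5 = 24 rad/s

24 rad/s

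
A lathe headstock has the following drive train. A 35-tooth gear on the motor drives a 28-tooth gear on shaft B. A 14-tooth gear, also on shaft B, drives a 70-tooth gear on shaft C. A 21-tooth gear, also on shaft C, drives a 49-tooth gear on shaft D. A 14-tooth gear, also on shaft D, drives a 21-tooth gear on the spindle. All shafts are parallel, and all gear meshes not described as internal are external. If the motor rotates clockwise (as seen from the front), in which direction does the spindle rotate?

clockwise

the motor → shaft B: external mesh, 1 reversal → CCW.
shaft B → shaft C: external mesh, 1 reversal → CW.
shaft C → shaft D: external mesh, 1 reversal → CCW.
shaft D → the spindle: external mesh, 1 reversal → CW.
4 reversals in total — an even number — so the spindle turns the same way as the motor.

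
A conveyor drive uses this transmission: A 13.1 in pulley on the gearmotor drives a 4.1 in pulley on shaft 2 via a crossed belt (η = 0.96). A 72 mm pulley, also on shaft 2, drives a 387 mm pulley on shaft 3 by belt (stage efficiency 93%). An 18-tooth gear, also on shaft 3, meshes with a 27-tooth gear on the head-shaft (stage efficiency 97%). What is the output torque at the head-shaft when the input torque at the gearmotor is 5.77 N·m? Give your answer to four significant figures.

12.61 N·m

belt 4.1/13.1 = 0.31298 → τ = 5.77·0.31298·0.96 = 1.7336 N·m
belt 387/72 = 5.375 → τ = 1.7336·5.375·0.93 = 8.666 N·m
gear mesh 27/18 = 1.5 → τ = 8.666·1.5·0.97 = 12.609 N·m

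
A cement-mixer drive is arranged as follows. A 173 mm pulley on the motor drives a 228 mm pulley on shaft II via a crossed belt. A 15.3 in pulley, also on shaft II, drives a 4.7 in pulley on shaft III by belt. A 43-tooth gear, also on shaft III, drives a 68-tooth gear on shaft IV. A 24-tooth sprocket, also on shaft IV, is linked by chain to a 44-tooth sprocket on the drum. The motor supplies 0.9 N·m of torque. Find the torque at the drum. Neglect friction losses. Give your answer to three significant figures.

belt 228/173 = 1.3179 → τ = 0.9·1.3179 = 1.1861 N·m
belt 4.7/15.3 = 0.30719 → τ = 1.1861·0.30719 = 0.36437 N·m
gear mesh 68/43 = 1.5814 → τ = 0.36437·1.5814 = 0.57621 N·m
chain 44/24 = 1.8333 → τ = 0.57621·1.8333 = 1.0564 N·m

1.06 N·m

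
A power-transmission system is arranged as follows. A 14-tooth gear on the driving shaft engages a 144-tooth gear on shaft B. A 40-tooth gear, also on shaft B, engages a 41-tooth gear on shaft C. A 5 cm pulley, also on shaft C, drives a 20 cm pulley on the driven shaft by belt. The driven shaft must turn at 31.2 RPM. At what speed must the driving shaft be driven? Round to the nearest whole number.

Overall ratio R = 10.286 × 1.025 × 4 = 42.171.
Required input speed = output speed × R = 31.2 × 42.171 = 1315.7 RPM.

1316 RPM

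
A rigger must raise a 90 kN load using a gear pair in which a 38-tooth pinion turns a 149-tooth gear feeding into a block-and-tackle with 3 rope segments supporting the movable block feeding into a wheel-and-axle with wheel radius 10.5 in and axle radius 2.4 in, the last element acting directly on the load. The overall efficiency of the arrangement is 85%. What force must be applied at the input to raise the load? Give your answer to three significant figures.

Gear pair MA = 149/38 = 3.9211.
Block-and-tackle MA = number of supporting rope parts = 3.
Wheel-and-axle MA = R/r = 10.5/2.4 = 4.375.
Combined ideal MA = 3.9211 × 3 × 4.375 = 51.464.
Actual MA = 51.464 × 0.85 = 43.744.
Effort = load / actual MA = 90 / 43.744 = 2.0574 kN.

2.06 kN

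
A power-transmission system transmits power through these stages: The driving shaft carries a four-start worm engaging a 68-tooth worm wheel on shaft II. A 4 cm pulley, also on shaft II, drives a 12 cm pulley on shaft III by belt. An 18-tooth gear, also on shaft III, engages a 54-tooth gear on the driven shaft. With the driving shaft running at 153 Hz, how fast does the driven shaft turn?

1 Hz

the driving shaft → shaft II (worm, 68/4): 153 ÷ 17 = 9 Hz
shaft II → shaft III (belt, 12/4): 9 ÷ 3 = 3 Hz
shaft III → the driven shaft (gear mesh, 54/18): 3 ÷ 3 = 1 Hz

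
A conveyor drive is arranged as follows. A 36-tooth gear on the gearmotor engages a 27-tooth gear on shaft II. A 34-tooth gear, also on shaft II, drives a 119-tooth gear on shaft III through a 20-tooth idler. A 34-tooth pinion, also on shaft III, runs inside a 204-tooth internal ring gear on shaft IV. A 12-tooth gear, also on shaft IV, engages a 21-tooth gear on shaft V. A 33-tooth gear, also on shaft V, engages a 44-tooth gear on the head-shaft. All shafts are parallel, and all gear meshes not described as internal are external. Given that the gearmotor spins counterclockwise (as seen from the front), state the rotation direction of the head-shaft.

the gearmotor → shaft II: external mesh, 1 reversal → CW.
shaft II → shaft III: driver → idler → driven is 2 external meshes, 2 reversals → CW.
shaft III → shaft IV: internal mesh, same direction → CW.
shaft IV → shaft V: external mesh, 1 reversal → CCW.
shaft V → the head-shaft: external mesh, 1 reversal → CW.
5 reversals in total — an odd number — so the head-shaft turns opposite to the gearmotor.

clockwise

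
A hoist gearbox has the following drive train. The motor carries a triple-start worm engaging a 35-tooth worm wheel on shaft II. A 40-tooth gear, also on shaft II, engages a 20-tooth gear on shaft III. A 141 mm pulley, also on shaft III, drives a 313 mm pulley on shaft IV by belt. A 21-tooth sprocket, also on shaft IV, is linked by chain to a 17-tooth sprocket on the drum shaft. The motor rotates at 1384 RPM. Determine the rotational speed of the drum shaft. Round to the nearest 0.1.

the motor → shaft II (worm, 35/3): 1384 ÷ 11.667 = 118.63 RPM
shaft II → shaft III (gear mesh, 20/40): 118.63 ÷ 0.5 = 237.26 RPM
shaft III → shaft IV (belt, 313/141): 237.26 ÷ 2.2199 = 106.88 RPM
shaft IV → the drum shaft (chain, 17/21): 106.88 ÷ 0.80952 = 132.03 RPM

132.0 RPM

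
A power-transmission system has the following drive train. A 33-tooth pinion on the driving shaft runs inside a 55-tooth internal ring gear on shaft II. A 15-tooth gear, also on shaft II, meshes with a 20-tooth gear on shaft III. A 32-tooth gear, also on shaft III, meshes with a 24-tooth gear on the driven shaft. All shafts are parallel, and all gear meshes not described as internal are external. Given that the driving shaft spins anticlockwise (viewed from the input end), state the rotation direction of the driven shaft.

anticlockwise

the driving shaft → shaft II: internal mesh, same direction → CCW.
shaft II → shaft III: external mesh, 1 reversal → CW.
shaft III → the driven shaft: external mesh, 1 reversal → CCW.
2 reversals in total — an even number — so the driven shaft turns the same way as the driving shaft.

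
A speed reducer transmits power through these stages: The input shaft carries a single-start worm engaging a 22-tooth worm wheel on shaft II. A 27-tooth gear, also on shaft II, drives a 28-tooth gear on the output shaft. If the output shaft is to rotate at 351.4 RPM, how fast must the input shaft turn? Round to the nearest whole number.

8017 RPM

Overall ratio R = 22 × 1.037 = 22.815.
Required input speed = output speed × R = 351.4 × 22.815 = 8017.1 RPM.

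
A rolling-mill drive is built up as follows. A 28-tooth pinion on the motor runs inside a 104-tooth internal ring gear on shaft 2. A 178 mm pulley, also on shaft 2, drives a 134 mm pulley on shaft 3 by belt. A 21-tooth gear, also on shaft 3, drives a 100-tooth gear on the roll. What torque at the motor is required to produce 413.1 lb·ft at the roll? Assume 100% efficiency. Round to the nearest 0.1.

31.0 lb·ft

Overall ratio R = 3.7143 × 0.75281 × 4.7619 = 13.315.
Input torque = output torque / R = 413.1 / 13.315 = 31.025 lb·ft.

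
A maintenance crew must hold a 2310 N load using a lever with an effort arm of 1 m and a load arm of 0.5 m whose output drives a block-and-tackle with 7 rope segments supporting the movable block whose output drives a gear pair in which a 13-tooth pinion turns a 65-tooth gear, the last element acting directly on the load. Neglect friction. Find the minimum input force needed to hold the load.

33 N

Lever MA = effort arm / load arm = 1/0.5 = 2.
Block-and-tackle MA = number of supporting rope parts = 7.
Gear pair MA = 65/13 = 5.
Combined ideal MA = 2 × 7 × 5 = 70.
Effort = load / MA = 2310 / 70 = 33 N.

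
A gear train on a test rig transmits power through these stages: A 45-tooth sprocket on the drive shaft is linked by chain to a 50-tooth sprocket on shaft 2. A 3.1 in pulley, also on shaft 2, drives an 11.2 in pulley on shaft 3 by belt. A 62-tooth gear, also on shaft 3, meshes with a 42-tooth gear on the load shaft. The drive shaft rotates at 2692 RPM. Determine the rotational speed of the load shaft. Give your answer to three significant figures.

990 RPM

Chain: ratio = 50/45 = 1.1111, so shaft 2 turns at 2692 / 1.1111 = 2422.8 RPM.
Belt: ratio = 11.2/3.1 = 3.6129, so shaft 3 turns at 2422.8 / 3.6129 = 670.6 RPM.
Gear mesh: ratio = 42/62 = 0.67742, so the load shaft turns at 670.6 / 0.67742 = 989.93 RPM.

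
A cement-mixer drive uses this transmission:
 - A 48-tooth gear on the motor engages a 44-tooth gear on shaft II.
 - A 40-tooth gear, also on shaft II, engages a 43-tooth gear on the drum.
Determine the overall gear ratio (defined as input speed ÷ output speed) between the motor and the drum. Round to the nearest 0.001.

Each stage contributes driven/driver: gear mesh 44/48 = 0.91667, gear mesh 43/40 = 1.075.
Overall: 0.91667 × 1.075 = 0.98542.

0.985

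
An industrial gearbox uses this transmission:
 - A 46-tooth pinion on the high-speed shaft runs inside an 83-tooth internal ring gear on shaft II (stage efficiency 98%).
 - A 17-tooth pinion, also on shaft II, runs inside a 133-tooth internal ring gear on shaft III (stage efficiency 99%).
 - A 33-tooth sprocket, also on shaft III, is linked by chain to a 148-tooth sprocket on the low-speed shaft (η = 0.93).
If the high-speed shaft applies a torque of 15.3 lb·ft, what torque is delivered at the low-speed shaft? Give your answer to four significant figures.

internal gear 83/46 = 1.8043 → τ = 15.3·1.8043·0.98 = 27.054 lb·ft
internal gear 133/17 = 7.8235 → τ = 27.054·7.8235·0.99 = 209.54 lb·ft
chain 148/33 = 4.4848 → τ = 209.54·4.4848·0.93 = 873.99 lb·ft

874.0 lb·ft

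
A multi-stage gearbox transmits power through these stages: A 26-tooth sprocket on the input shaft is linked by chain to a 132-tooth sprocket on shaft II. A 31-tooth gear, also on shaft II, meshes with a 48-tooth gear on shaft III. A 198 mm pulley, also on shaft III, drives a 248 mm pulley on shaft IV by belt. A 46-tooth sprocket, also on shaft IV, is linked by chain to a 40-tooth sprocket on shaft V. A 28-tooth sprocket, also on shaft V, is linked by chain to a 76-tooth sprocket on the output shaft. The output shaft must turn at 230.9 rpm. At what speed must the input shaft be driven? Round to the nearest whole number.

Overall ratio R = 5.0769 × 1.5484 × 1.2525 × 0.86957 × 2.7143 = 23.239.
Required input speed = output speed × R = 230.9 × 23.239 = 5366 rpm.

5366 rpm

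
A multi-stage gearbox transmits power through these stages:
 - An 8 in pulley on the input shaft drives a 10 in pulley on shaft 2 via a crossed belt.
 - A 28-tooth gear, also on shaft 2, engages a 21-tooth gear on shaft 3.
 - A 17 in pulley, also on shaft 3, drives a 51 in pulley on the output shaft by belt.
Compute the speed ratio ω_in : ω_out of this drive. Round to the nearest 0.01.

2.81

Each stage contributes driven/driver: belt 10/8 = 1.25, gear mesh 21/28 = 0.75, belt 51/17 = 3.
Overall: 1.25 × 0.75 × 3 = 2.8125.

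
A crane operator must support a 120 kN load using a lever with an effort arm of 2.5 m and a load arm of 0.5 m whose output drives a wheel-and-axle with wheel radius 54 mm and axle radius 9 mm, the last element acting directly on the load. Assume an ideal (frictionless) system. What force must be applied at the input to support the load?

4 kN

Lever MA = effort arm / load arm = 2.5/0.5 = 5.
Wheel-and-axle MA = R/r = 54/9 = 6.
Combined ideal MA = 5 × 6 = 30.
Effort = load / MA = 120 / 30 = 4 kN.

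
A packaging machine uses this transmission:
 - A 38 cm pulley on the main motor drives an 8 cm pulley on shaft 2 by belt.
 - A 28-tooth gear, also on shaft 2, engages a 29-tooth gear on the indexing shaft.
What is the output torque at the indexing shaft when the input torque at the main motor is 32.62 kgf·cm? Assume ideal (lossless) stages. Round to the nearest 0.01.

Belt: ratio = 8/38 = 0.21053; torque at shaft 2 = 32.62 × 0.21053 = 6.8674 kgf·cm.
Gear mesh: ratio = 29/28 = 1.0357; torque at the indexing shaft = 6.8674 × 1.0357 = 7.1126 kgf·cm.

7.11 kgf·cm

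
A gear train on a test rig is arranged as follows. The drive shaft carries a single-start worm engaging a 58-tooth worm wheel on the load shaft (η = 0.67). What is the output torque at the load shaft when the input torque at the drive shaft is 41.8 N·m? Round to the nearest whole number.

After the worm (58/1): 41.8 × 58 × 0.67 = 1624.3 N·m

1624 N·m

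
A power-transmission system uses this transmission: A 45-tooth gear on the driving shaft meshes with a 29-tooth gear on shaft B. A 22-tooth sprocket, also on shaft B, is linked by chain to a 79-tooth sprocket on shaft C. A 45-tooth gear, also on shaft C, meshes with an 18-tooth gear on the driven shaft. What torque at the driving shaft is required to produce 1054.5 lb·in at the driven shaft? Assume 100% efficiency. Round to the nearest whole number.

Overall ratio R = 0.64444 × 3.5909 × 0.4 = 0.92566.
Input torque = output torque / R = 1054.5 / 0.92566 = 1139.2 lb·in.

1139 lb·in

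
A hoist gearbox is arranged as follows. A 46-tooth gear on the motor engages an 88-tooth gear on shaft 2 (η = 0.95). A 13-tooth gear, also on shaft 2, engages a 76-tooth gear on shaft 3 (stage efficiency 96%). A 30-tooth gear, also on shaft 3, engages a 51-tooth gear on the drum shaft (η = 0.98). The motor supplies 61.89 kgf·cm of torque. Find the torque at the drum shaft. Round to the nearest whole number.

gear mesh 88/46 = 1.913 → τ = 61.89·1.913·0.95 = 112.48 kgf·cm
gear mesh 76/13 = 5.8462 → τ = 112.48·5.8462·0.96 = 631.26 kgf·cm
gear mesh 51/30 = 1.7 → τ = 631.26·1.7·0.98 = 1051.7 kgf·cm

1052 kgf·cm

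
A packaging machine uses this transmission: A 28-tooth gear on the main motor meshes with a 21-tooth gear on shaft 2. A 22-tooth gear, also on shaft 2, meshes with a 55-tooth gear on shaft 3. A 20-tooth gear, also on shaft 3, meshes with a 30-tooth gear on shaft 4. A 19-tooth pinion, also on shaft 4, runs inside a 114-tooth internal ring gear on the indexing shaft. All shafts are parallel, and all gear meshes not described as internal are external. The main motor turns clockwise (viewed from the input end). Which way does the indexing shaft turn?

counterclockwise

the main motor → shaft 2: external mesh, 1 reversal → CCW.
shaft 2 → shaft 3: external mesh, 1 reversal → CW.
shaft 3 → shaft 4: external mesh, 1 reversal → CCW.
shaft 4 → the indexing shaft: internal mesh, same direction → CCW.
3 reversals in total — an odd number — so the indexing shaft turns opposite to the main motor.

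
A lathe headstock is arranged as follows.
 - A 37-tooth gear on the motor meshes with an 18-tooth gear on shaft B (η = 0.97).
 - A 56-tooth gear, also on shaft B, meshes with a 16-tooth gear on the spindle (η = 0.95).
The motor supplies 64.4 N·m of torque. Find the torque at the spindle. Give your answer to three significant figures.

After the gear mesh (18/37): 64.4 × 0.48649 × 0.97 = 30.39 N·m
After the gear mesh (16/56): 30.39 × 0.28571 × 0.95 = 8.2487 N·m

8.25 N·m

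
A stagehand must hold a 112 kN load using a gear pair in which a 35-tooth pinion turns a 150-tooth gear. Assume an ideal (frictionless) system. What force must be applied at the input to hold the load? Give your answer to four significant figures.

26.13 kN

Gear pair MA = 150/35 = 4.2857.
Effort = load / MA = 112 / 4.2857 = 26.133 kN.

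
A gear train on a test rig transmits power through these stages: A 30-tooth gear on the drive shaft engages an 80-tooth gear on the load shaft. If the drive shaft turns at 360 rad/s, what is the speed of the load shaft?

135 rad/s

gear mesh 80/30 = 2.6667 → 360/2.6667 = 135 rad/s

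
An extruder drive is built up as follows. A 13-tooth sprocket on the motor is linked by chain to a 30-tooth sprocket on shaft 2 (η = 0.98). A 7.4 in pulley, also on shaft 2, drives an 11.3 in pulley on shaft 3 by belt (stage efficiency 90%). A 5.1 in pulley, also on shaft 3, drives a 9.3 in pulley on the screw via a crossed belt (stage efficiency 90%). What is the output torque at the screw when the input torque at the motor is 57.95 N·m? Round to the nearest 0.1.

After the chain (30/13): 57.95 × 2.3077 × 0.98 = 131.06 N·m
After the belt (11.3/7.4): 131.06 × 1.527 × 0.90 = 180.11 N·m
After the belt (9.3/5.1): 180.11 × 1.8235 × 0.90 = 295.6 N·m

295.6 N·m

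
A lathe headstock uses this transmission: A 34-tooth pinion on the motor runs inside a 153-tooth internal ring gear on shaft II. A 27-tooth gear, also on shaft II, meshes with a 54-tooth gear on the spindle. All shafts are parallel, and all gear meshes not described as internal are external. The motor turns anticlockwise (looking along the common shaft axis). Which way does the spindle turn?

clockwise

the motor → shaft II: internal mesh, same direction → CCW.
shaft II → the spindle: external mesh, 1 reversal → CW.
1 reversal in total — an odd number — so the spindle turns opposite to the motor.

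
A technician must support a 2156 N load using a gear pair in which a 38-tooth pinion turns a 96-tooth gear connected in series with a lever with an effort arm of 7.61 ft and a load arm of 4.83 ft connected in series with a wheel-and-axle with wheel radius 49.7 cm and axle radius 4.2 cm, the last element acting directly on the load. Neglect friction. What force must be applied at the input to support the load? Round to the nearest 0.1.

Gear pair MA = 96/38 = 2.5263.
Lever MA = effort arm / load arm = 7.61/4.83 = 1.5756.
Wheel-and-axle MA = R/r = 49.7/4.2 = 11.833.
Combined ideal MA = 2.5263 × 1.5756 × 11.833 = 47.101.
Effort = load / MA = 2156 / 47.101 = 45.774 N.

45.8 N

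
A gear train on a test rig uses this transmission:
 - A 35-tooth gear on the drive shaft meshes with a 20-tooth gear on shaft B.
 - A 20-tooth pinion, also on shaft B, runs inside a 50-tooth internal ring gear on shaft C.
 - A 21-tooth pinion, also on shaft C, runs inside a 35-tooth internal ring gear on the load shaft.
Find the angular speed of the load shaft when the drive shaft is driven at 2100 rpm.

Gear mesh: ratio = 20/35 = 0.57143, so shaft B turns at 2100 / 0.57143 = 3675 rpm.
Internal gear: ratio = 50/20 = 2.5, so shaft C turns at 3675 / 2.5 = 1470 rpm.
Internal gear: ratio = 35/21 = 1.6667, so the load shaft turns at 1470 / 1.6667 = 882 rpm.

882 rpm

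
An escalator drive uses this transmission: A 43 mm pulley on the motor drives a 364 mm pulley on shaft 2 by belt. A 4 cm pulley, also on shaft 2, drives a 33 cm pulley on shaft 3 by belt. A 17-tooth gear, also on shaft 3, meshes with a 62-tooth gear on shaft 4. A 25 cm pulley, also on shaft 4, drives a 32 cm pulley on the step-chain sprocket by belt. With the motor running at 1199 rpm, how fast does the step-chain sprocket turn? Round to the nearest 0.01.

Belt: ratio = 364/43 = 8.4651, so shaft 2 turns at 1199 / 8.4651 = 141.64 rpm.
Belt: ratio = 33/4 = 8.25, so shaft 3 turns at 141.64 / 8.25 = 17.168 rpm.
Gear mesh: ratio = 62/17 = 3.6471, so shaft 4 turns at 17.168 / 3.6471 = 4.7075 rpm.
Belt: ratio = 32/25 = 1.28, so the step-chain sprocket turns at 4.7075 / 1.28 = 3.6777 rpm.

3.68 rpm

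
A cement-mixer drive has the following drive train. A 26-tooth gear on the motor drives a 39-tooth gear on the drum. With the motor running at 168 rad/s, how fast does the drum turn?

gear mesh 39/26 = 1.5 → 168/1.5 = 112 rad/s

112 rad/s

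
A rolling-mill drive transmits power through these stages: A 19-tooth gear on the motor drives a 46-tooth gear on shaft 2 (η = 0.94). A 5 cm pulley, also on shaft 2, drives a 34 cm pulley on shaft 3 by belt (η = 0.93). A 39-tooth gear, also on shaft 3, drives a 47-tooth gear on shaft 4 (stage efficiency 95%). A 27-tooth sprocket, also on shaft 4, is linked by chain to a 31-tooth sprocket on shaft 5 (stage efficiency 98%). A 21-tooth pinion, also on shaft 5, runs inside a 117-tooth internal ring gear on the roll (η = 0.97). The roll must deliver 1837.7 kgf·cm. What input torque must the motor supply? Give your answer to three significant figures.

Overall ratio R = 2.4211 × 6.8 × 1.2051 × 1.1481 × 5.5714 = 126.91; overall efficiency η = 0.94 × 0.93 × 0.95 × 0.98 × 0.97 = 0.7895.
Input torque = output torque / (R × η) = 1837.7 / (126.91 × 0.7895) = 18.341 kgf·cm.

18.3 kgf·cm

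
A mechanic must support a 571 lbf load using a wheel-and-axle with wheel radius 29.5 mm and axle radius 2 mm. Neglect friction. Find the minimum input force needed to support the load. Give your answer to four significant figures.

Wheel-and-axle MA = R/r = 29.5/2 = 14.75.
Effort = load / MA = 571 / 14.75 = 38.712 lbf.

38.71 lbf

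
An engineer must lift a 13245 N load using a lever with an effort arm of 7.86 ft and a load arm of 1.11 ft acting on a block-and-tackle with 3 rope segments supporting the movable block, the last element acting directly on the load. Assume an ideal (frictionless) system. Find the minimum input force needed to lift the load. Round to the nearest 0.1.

623.5 N

Lever MA = effort arm / load arm = 7.86/1.11 = 7.0811.
Block-and-tackle MA = number of supporting rope parts = 3.
Combined ideal MA = 7.0811 × 3 = 21.243.
Effort = load / MA = 13245 / 21.243 = 623.49 N.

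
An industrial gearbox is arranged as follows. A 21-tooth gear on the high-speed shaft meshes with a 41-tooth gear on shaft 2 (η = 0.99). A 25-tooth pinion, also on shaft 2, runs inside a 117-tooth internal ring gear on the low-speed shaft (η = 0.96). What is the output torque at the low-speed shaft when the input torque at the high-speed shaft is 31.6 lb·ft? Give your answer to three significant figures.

274 lb·ft

After the gear mesh (41/21): 31.6 × 1.9524 × 0.99 = 61.078 lb·ft
After the internal gear (117/25): 61.078 × 4.68 × 0.96 = 274.41 lb·ft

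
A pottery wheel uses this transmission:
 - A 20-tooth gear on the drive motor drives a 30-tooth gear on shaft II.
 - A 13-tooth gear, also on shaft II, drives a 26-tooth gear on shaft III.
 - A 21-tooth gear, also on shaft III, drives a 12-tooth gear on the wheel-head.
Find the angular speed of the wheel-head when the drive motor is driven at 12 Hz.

7 Hz

Gear mesh: ratio = 30/20 = 1.5, so shaft II turns at 12 / 1.5 = 8 Hz.
Gear mesh: ratio = 26/13 = 2, so shaft III turns at 8 / 2 = 4 Hz.
Gear mesh: ratio = 12/21 = 0.57143, so the wheel-head turns at 4 / 0.57143 = 7 Hz.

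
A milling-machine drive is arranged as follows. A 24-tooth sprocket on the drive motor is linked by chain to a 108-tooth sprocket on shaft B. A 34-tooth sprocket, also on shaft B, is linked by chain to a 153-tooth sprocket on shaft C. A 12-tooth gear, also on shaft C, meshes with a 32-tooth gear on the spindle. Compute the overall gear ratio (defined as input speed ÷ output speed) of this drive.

Each stage contributes driven/driver: chain 108/24 = 4.5, chain 153/34 = 4.5, gear mesh 32/12 = 2.6667.
Overall: 4.5 × 4.5 × 2.6667 = 54.

54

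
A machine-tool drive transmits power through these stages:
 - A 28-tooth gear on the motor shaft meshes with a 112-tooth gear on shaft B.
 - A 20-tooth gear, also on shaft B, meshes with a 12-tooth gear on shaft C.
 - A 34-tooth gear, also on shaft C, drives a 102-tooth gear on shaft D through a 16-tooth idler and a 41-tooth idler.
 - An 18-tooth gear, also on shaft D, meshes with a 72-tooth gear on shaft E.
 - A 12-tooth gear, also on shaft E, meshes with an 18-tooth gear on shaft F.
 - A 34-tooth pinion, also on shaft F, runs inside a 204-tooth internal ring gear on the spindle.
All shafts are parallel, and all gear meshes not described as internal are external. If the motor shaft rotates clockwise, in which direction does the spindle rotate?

the motor shaft → shaft B: external mesh, 1 reversal → CCW.
shaft B → shaft C: external mesh, 1 reversal → CW.
shaft C → shaft D: driver → idler → idler → driven is 3 external meshes, 3 reversals → CCW.
shaft D → shaft E: external mesh, 1 reversal → CW.
shaft E → shaft F: external mesh, 1 reversal → CCW.
shaft F → the spindle: internal mesh, same direction → CCW.
7 reversals in total — an odd number — so the spindle turns opposite to the motor shaft.

counterclockwise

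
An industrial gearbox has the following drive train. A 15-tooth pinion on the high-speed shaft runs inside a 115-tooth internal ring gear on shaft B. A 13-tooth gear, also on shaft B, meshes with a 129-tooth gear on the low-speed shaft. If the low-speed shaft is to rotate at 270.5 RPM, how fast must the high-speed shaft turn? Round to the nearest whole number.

20579 RPM

Overall ratio R = 7.6667 × 9.9231 = 76.077.
Required input speed = output speed × R = 270.5 × 76.077 = 20579 RPM.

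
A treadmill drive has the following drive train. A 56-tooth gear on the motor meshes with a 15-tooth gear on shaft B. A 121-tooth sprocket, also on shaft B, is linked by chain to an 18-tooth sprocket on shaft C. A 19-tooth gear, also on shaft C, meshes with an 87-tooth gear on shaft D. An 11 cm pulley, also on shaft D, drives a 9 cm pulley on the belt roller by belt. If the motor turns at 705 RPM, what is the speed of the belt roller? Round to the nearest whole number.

4723 RPM

gear mesh 15/56 = 0.26786 → 705/0.26786 = 2632 RPM
chain 18/121 = 0.14876 → 2632/0.14876 = 17693 RPM
gear mesh 87/19 = 4.5789 → 17693/4.5789 = 3864 RPM
belt 9/11 = 0.81818 → 3864/0.81818 = 4722.6 RPM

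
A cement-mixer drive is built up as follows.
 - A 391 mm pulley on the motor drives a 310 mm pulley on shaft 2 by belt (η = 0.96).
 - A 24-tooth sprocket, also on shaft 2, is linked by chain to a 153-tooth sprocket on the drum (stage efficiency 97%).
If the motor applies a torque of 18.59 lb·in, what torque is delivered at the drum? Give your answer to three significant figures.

Belt: ratio = 310/391 = 0.79284; torque at shaft 2 = 18.59 × 0.79284 × 0.96 = 14.149 lb·in.
Chain: ratio = 153/24 = 6.375; torque at the drum = 14.149 × 6.375 × 0.97 = 87.496 lb·in.

87.5 lb·in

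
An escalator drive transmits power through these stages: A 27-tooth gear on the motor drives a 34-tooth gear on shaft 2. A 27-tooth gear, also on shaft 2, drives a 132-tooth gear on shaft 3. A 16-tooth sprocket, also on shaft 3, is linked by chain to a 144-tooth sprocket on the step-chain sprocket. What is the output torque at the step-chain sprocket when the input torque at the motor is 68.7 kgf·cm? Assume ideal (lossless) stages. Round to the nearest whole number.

3806 kgf·cm

gear mesh 34/27 = 1.2593 → τ = 68.7·1.2593 = 86.511 kgf·cm
gear mesh 132/27 = 4.8889 → τ = 86.511·4.8889 = 422.94 kgf·cm
chain 144/16 = 9 → τ = 422.94·9 = 3806.5 kgf·cm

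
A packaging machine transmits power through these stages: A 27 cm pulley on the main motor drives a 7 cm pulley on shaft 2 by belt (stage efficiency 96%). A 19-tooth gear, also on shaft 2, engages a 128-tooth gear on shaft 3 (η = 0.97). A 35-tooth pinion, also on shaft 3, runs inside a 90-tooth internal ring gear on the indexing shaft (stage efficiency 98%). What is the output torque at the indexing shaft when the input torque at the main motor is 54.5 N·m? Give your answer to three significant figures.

223 N·m

After the belt (7/27): 54.5 × 0.25926 × 0.96 = 13.564 N·m
After the gear mesh (128/19): 13.564 × 6.7368 × 0.97 = 88.64 N·m
After the internal gear (90/35): 88.64 × 2.5714 × 0.98 = 223.37 N·m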